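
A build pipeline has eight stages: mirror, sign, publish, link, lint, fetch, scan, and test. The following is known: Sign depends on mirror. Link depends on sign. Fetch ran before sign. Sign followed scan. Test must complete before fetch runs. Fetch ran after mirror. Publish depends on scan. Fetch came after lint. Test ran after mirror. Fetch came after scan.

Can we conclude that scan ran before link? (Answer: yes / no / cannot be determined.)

Chain the constraints: scan → sign → link. Each link is directly stated, so scan comes before link.

yes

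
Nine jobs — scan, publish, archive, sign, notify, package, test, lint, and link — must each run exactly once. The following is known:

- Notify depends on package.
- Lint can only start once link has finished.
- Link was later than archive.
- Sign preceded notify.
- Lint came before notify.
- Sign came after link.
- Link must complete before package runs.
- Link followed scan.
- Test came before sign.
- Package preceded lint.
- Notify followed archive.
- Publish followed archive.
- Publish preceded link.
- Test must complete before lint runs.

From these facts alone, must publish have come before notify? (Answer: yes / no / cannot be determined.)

Chain the constraints: publish → link → package → notify. Each link is directly stated, so publish comes before notify.

yes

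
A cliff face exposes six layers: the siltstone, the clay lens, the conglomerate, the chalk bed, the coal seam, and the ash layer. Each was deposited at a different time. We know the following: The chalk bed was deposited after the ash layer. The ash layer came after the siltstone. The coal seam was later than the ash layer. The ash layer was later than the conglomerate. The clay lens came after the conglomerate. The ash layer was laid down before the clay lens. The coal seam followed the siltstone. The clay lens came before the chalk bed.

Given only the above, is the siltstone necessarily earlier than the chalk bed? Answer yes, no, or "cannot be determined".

yes

Chain the constraints: the siltstone → the ash layer → the chalk bed. Each link is directly stated, so the siltstone comes before the chalk bed.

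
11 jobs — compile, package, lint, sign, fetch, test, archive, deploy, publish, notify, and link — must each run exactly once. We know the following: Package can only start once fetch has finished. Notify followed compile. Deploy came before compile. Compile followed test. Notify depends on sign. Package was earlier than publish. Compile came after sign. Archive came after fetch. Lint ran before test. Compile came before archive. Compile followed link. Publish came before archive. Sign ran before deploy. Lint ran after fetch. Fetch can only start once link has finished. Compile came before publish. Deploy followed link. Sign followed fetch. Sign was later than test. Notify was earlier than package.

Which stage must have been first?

link

Link has a chain of constraints placing it before every other stage, so link must be first.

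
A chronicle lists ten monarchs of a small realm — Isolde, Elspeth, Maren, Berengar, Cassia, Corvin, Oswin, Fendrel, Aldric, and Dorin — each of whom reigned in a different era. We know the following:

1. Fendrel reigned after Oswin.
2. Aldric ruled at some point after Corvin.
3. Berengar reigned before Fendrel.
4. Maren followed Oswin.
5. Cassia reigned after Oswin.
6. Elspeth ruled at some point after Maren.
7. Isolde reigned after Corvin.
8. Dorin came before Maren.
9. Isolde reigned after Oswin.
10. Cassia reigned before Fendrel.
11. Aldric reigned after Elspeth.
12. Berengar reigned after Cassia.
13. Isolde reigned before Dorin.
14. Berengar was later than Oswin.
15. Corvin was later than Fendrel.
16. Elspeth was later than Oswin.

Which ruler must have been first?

Oswin

Oswin has a chain of constraints placing them before every other ruler, so Oswin must be first.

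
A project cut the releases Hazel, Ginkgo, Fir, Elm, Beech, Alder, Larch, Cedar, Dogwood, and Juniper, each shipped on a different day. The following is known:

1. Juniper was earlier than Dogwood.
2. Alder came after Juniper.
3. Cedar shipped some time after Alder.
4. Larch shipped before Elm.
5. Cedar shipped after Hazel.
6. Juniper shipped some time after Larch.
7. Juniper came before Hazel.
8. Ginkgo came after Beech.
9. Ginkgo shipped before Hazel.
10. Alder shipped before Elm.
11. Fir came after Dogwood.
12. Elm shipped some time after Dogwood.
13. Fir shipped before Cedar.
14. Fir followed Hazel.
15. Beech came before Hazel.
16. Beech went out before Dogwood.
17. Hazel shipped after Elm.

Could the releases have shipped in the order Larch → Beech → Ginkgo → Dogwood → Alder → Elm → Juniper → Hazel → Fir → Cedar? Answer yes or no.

The constraints require Juniper before Dogwood, but in the proposed sequence Dogwood appears ahead of Juniper. That one violation is enough.

no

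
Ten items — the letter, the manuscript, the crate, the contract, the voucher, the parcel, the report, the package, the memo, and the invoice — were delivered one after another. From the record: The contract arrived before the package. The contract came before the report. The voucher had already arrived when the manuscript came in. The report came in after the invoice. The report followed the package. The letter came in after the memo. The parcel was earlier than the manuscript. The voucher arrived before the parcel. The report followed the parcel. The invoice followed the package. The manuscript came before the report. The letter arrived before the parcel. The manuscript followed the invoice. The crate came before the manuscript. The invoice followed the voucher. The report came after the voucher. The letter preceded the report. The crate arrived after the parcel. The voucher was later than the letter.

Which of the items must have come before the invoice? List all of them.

Directly stated before the invoice: the package and the voucher.
The contract reaches the invoice via the contract → the package → the invoice.
The letter reaches the invoice via the letter → the voucher → the invoice.
The memo reaches the invoice via the memo → the letter → the voucher → the invoice.
No chain forces the parcel (or any of the others) ahead of the invoice.

the contract, the letter, the memo, the package, the voucher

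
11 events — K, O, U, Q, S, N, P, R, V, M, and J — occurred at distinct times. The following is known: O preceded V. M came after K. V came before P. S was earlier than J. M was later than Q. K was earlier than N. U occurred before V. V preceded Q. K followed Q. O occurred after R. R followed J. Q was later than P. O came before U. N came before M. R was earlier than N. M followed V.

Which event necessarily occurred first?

S

S has a chain of constraints placing it before every other event, so S must be first.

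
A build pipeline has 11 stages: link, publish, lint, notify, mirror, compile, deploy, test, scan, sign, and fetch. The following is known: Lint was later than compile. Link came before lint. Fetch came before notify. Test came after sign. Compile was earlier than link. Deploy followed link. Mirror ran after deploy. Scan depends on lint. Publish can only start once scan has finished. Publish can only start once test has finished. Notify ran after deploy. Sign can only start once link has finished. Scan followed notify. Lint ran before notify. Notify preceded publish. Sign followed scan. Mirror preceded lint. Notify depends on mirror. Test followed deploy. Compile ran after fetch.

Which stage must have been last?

Every other stage has a chain of constraints placing it before publish, so publish is last.

publish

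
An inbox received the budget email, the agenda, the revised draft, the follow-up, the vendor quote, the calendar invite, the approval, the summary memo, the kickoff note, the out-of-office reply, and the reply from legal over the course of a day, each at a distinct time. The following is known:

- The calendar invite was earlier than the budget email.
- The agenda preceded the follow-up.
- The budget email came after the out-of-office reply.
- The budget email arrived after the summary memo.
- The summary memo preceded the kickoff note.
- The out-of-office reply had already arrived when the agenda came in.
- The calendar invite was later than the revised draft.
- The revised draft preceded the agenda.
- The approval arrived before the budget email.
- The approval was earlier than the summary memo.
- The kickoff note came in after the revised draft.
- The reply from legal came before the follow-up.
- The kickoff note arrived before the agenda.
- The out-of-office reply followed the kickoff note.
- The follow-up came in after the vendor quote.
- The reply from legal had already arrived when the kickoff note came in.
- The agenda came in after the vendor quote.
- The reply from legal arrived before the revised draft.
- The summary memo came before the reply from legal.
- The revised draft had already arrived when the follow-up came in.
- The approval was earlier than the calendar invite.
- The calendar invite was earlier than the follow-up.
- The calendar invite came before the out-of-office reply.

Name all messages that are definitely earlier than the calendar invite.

Directly stated before the calendar invite: the approval and the revised draft.
The reply from legal reaches the calendar invite via the reply from legal → the revised draft → the calendar invite.
The summary memo reaches the calendar invite via the summary memo → the reply from legal → the revised draft → the calendar invite.
No chain forces the follow-up (or any of the others) ahead of the calendar invite.

the approval, the reply from legal, the revised draft, the summary memo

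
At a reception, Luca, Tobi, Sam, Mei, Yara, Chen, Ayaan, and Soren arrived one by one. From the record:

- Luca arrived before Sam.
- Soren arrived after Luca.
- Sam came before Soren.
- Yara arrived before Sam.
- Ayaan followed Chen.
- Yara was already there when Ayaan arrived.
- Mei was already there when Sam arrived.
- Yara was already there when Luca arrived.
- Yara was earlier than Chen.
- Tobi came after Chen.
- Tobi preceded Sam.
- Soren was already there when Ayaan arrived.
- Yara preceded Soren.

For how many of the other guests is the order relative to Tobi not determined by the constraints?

Forced before Tobi: Chen and Yara; forced after Tobi: Ayaan, Sam, and Soren.
That leaves Luca and Mei with no forced order relative to Tobi — 2.

2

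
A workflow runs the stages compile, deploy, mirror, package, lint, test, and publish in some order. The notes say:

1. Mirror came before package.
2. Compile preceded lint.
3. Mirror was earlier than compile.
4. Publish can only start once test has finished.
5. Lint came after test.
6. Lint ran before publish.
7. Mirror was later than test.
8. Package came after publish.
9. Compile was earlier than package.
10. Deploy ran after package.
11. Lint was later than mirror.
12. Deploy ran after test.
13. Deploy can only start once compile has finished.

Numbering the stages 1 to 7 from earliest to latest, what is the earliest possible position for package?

6

Compile, lint, mirror, publish, and test must all come before package — 5 forced predecessors.
Nothing else is forced ahead of package, so its earliest slot is position 5 + 1 = 6.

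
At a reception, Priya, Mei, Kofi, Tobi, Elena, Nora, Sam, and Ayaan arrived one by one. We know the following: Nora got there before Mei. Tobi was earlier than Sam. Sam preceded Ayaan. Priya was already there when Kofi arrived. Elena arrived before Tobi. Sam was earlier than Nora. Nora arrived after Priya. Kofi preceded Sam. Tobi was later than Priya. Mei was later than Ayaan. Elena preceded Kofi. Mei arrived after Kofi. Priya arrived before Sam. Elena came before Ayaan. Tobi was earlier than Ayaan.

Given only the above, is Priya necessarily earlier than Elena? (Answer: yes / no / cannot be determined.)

cannot be determined

No chain of stated constraints runs from Priya to Elena, and none runs from Elena to Priya either.
So the relative order of Priya and Elena is not fixed by the given facts.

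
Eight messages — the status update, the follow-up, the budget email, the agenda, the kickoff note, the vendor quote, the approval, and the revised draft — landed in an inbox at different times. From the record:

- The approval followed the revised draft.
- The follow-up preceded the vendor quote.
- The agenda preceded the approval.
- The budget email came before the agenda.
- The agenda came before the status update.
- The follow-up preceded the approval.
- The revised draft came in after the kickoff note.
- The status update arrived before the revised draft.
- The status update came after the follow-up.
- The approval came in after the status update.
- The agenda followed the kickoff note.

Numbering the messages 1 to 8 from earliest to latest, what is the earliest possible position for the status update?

The agenda, the budget email, the follow-up, and the kickoff note must all come before the status update — 4 forced predecessors.
Nothing else is forced ahead of the status update, so its earliest slot is position 4 + 1 = 5.

5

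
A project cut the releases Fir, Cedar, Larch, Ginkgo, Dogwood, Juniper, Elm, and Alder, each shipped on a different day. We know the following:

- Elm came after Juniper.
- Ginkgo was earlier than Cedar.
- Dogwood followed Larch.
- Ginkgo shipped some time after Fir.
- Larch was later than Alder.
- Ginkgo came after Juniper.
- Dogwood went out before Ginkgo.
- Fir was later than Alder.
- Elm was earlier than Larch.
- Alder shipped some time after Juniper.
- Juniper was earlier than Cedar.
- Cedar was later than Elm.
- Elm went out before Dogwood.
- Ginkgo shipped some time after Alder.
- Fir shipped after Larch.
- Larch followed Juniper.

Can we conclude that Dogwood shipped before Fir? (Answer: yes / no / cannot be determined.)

No chain of stated constraints runs from Dogwood to Fir, and none runs from Fir to Dogwood either.
So the relative order of Dogwood and Fir is not fixed by the given facts.

cannot be determined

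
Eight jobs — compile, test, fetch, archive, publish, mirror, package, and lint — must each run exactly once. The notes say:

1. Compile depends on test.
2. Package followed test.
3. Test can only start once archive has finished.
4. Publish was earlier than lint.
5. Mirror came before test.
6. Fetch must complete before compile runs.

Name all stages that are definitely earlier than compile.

archive, fetch, mirror, test

Directly stated before compile: fetch and test.
Archive reaches compile via archive → test → compile.
Mirror reaches compile via mirror → test → compile.
No chain forces lint (or any of the others) ahead of compile.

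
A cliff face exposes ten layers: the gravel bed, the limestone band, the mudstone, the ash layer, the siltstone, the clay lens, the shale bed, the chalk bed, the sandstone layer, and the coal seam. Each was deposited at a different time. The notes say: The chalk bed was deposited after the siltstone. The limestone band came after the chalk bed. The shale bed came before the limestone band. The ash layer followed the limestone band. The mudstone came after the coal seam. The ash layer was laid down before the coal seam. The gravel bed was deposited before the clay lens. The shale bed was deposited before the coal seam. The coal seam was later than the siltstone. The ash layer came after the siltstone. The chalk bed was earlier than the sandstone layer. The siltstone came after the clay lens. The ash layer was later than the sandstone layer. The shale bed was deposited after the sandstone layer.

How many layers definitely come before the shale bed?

5

Directly stated before the shale bed: the sandstone layer.
The chalk bed reaches the shale bed via the chalk bed → the sandstone layer → the shale bed.
The clay lens reaches the shale bed via the clay lens → the siltstone → the chalk bed → the sandstone layer → the shale bed.
The gravel bed reaches the shale bed via the gravel bed → the clay lens → the siltstone → the chalk bed → the sandstone layer → the shale bed.
Likewise the siltstone reaches the shale bed by chaining the stated constraints.
That's the chalk bed, the clay lens, the gravel bed, the sandstone layer, and the siltstone — 5 in all.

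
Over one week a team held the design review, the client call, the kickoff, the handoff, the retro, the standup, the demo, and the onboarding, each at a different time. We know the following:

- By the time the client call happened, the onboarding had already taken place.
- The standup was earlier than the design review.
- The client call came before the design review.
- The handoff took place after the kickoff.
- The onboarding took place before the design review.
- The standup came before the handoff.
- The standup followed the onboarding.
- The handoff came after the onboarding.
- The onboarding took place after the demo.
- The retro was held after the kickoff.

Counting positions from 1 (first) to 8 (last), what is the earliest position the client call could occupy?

The demo and the onboarding must both come before the client call — 2 forced predecessors.
Nothing else is forced ahead of the client call, so its earliest slot is position 2 + 1 = 3.

3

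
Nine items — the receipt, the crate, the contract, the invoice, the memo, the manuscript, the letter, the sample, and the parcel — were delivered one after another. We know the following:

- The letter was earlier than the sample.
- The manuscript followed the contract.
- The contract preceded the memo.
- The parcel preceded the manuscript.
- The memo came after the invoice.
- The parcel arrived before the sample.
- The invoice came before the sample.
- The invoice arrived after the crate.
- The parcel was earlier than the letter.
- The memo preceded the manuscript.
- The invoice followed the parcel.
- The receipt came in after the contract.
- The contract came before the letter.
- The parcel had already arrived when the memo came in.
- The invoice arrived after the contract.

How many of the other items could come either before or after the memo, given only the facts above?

3

Forced before the memo: the contract, the crate, the invoice, and the parcel; forced after the memo: the manuscript.
That leaves the letter, the receipt, and the sample with no forced order relative to the memo — 3.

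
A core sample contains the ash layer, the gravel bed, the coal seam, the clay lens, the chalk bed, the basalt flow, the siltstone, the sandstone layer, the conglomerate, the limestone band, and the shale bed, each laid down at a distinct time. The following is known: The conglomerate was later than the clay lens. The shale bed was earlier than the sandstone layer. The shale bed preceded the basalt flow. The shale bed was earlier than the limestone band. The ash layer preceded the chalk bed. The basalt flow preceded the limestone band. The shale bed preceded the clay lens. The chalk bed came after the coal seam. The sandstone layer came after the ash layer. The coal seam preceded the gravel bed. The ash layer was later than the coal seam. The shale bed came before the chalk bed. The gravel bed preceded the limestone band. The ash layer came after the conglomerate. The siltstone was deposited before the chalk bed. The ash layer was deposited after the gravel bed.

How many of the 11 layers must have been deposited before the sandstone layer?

Directly stated before the sandstone layer: the ash layer and the shale bed.
The clay lens reaches the sandstone layer via the clay lens → the conglomerate → the ash layer → the sandstone layer.
The coal seam reaches the sandstone layer via the coal seam → the ash layer → the sandstone layer.
The conglomerate reaches the sandstone layer via the conglomerate → the ash layer → the sandstone layer.
Likewise the gravel bed reaches the sandstone layer by chaining the stated constraints.
That's the ash layer, the clay lens, the coal seam, the conglomerate, the gravel bed, and the shale bed — 6 in all.

6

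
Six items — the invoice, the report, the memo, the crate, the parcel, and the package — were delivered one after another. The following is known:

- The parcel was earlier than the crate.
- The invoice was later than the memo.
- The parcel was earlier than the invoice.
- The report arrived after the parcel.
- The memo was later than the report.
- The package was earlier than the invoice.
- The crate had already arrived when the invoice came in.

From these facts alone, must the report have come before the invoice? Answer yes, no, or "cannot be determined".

yes

Chain the constraints: the report → the memo → the invoice. Each link is directly stated, so the report comes before the invoice.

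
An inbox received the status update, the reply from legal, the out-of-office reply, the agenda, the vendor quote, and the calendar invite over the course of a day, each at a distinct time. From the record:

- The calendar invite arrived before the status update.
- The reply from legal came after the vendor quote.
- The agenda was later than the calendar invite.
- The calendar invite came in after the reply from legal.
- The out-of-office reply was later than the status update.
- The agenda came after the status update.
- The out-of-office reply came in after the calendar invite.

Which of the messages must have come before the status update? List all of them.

Directly stated before the status update: the calendar invite.
The reply from legal reaches the status update via the reply from legal → the calendar invite → the status update.
The vendor quote reaches the status update via the vendor quote → the reply from legal → the calendar invite → the status update.
No chain forces the out-of-office reply (or any of the others) ahead of the status update.

the calendar invite, the reply from legal, the vendor quote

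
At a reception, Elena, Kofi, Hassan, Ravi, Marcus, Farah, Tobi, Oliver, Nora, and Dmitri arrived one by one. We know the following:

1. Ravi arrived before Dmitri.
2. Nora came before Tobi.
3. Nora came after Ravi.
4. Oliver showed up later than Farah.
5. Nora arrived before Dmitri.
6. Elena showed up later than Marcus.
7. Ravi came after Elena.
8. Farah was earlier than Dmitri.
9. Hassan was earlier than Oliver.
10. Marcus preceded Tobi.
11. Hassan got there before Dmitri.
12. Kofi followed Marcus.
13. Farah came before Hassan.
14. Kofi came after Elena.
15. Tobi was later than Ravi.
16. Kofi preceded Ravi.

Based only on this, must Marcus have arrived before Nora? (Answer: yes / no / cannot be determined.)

Chain the constraints: Marcus → Kofi → Ravi → Nora. Each link is directly stated, so Marcus comes before Nora.

yes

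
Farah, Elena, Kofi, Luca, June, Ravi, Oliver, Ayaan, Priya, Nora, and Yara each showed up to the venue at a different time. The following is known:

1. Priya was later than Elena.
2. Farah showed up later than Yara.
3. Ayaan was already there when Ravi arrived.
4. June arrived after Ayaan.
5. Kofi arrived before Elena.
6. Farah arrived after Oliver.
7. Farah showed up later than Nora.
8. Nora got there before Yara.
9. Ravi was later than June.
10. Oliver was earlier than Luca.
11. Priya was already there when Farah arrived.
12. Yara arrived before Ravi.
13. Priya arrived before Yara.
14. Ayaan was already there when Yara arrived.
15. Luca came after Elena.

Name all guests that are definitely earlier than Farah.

Directly stated before Farah: Nora, Oliver, Priya, and Yara.
Ayaan reaches Farah via Ayaan → Yara → Farah.
Elena reaches Farah via Elena → Priya → Farah.
Kofi reaches Farah via Kofi → Elena → Priya → Farah.
No chain forces June (or any of the others) ahead of Farah.

Ayaan, Elena, Kofi, Nora, Oliver, Priya, Yara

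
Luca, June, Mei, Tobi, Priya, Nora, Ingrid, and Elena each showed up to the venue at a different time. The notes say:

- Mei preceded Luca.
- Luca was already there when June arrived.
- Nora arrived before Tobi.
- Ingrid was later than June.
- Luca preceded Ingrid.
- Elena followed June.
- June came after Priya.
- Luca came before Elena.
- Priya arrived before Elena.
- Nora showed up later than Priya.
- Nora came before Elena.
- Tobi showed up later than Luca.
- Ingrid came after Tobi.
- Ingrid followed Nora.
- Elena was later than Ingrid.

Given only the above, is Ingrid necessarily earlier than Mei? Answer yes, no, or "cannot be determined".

no

Tracing the constraints gives Mei → Luca → Ingrid, so Mei must come before Ingrid.
That means Ingrid cannot be before Mei.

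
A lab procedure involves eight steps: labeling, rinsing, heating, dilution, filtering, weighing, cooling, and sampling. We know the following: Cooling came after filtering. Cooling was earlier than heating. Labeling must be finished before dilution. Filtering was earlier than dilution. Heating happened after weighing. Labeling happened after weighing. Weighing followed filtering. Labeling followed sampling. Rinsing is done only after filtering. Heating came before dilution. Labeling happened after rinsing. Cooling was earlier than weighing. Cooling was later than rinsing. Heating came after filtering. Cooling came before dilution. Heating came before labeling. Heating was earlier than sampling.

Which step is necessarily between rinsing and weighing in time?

Tracing the constraints gives rinsing → cooling → weighing, so cooling sits after rinsing and before weighing.
No other step is forced both after rinsing and before weighing.

cooling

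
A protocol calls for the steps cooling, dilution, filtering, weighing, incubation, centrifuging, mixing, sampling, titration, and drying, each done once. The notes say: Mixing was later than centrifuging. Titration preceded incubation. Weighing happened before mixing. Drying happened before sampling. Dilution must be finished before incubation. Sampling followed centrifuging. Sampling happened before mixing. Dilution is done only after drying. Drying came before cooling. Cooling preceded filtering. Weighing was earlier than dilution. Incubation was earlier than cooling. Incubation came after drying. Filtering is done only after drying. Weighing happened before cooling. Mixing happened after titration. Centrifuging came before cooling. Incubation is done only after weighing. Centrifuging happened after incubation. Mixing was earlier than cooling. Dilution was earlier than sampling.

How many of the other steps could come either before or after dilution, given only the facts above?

Forced before dilution: drying and weighing; forced after dilution: centrifuging, cooling, filtering, incubation, mixing, and sampling.
That leaves titration with no forced order relative to dilution — 1.

1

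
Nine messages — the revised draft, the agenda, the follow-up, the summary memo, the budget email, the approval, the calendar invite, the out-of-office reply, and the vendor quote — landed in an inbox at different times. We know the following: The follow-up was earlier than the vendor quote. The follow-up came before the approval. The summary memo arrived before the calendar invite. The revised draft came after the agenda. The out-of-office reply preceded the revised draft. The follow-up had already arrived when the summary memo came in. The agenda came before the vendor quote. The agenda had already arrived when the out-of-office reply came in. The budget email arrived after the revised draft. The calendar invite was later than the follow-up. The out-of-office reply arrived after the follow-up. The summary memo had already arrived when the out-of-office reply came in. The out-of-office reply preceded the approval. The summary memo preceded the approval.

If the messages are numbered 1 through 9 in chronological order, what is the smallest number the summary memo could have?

The follow-up must come before the summary memo — 1 forced predecessor.
Nothing else is forced ahead of the summary memo, so its earliest slot is position 1 + 1 = 2.

2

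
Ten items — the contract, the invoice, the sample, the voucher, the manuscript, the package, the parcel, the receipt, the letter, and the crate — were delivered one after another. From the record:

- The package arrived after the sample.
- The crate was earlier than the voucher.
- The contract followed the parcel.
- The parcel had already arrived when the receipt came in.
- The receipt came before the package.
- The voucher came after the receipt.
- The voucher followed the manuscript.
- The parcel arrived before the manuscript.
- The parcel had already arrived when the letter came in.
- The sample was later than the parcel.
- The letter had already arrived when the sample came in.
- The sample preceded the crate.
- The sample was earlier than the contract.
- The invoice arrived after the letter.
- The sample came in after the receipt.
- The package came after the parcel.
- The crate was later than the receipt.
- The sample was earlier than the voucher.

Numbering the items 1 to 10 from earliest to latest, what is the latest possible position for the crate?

9

The crate must come before the voucher — 1 item forced after it.
Everything else can be placed before the crate in some valid order, so the crate can sit as late as position 10 − 1 = 9.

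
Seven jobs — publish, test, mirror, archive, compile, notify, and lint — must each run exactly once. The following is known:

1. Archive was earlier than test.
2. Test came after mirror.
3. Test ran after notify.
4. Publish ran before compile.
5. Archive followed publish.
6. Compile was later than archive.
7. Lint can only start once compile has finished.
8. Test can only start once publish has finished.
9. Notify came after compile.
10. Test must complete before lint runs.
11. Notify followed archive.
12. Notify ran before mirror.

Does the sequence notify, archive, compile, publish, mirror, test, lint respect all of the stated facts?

The constraints require publish before compile, but in the proposed sequence compile appears ahead of publish. That one violation is enough.

no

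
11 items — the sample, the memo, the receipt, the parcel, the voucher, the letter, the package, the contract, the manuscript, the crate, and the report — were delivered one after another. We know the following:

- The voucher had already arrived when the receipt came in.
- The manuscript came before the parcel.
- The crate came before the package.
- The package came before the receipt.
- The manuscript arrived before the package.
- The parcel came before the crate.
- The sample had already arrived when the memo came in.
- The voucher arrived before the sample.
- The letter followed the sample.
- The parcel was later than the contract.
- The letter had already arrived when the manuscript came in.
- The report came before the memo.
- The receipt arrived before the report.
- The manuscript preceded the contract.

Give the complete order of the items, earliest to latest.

The constraints fix every adjacent pair, so only one ordering works:
the voucher → the sample → the letter → the manuscript → the contract → the parcel → the crate → the package → the receipt → the report → the memo.

the voucher, the sample, the letter, the manuscript, the contract, the parcel, the crate, the package, the receipt, the report, the memo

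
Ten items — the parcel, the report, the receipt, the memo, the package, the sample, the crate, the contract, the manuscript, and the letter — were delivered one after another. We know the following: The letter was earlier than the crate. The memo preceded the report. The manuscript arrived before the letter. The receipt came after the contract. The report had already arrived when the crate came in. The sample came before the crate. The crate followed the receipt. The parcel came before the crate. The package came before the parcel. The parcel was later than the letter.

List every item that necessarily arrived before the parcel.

Directly stated before the parcel: the letter and the package.
The manuscript reaches the parcel via the manuscript → the letter → the parcel.

the letter, the manuscript, the package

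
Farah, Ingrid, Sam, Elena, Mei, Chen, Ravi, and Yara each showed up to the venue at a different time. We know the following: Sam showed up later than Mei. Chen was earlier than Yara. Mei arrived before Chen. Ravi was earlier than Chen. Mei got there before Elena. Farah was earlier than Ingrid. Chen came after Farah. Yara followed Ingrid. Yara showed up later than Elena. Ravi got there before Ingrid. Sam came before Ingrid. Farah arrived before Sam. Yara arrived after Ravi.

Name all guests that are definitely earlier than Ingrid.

Farah, Mei, Ravi, Sam

Directly stated before Ingrid: Farah, Ravi, and Sam.
Mei reaches Ingrid via Mei → Sam → Ingrid.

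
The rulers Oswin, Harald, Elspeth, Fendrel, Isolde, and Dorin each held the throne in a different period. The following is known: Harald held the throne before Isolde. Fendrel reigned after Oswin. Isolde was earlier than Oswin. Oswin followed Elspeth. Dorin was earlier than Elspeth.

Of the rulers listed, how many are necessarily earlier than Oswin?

4

Directly stated before Oswin: Elspeth and Isolde.
Dorin reaches Oswin via Dorin → Elspeth → Oswin.
Harald reaches Oswin via Harald → Isolde → Oswin.
That's Dorin, Elspeth, Harald, and Isolde — 4 in all.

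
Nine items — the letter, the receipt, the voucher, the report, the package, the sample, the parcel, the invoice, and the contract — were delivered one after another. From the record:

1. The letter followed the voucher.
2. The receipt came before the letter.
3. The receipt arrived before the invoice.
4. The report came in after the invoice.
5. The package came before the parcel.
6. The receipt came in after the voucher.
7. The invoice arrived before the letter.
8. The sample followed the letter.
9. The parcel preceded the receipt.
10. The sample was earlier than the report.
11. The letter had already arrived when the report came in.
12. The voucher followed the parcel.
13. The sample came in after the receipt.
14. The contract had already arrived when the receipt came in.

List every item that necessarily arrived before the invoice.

Directly stated before the invoice: the receipt.
The contract reaches the invoice via the contract → the receipt → the invoice.
The package reaches the invoice via the package → the parcel → the receipt → the invoice.
The parcel reaches the invoice via the parcel → the receipt → the invoice.
Likewise the voucher reaches the invoice by chaining the stated constraints.

the contract, the package, the parcel, the receipt, the voucher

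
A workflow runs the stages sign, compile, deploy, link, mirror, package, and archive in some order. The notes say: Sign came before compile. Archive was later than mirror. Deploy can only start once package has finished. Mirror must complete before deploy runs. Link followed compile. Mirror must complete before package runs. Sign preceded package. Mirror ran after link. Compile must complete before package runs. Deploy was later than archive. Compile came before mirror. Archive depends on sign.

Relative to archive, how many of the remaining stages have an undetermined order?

Forced before archive: compile, link, mirror, and sign; forced after archive: deploy.
That leaves package with no forced order relative to archive — 1.

1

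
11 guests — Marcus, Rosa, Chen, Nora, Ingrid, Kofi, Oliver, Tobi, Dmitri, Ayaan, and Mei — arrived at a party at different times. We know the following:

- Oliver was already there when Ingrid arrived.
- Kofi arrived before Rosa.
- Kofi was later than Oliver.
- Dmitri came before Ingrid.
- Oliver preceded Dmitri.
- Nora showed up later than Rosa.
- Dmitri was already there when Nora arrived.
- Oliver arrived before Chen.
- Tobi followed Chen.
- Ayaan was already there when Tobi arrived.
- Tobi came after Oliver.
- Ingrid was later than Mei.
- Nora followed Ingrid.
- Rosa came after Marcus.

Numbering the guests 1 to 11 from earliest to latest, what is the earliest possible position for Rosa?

Kofi, Marcus, and Oliver must all come before Rosa — 3 forced predecessors.
Nothing else is forced ahead of Rosa, so their earliest slot is position 3 + 1 = 4.

4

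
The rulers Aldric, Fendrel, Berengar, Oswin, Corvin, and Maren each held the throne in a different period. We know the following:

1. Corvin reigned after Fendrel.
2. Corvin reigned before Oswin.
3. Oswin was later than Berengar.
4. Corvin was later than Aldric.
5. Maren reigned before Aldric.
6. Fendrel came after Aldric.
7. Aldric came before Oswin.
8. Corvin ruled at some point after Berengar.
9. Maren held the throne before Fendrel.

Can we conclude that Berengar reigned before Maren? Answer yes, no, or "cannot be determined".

No chain of stated constraints runs from Berengar to Maren, and none runs from Maren to Berengar either.
So the relative order of Berengar and Maren is not fixed by the given facts.

cannot be determined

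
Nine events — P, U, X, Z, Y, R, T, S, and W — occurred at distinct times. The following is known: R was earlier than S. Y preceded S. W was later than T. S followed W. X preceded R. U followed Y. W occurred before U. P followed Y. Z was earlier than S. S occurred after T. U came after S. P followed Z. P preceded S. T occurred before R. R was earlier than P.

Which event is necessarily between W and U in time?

Tracing the constraints gives W → S → U, so S sits after W and before U.
No other event is forced both after W and before U.

S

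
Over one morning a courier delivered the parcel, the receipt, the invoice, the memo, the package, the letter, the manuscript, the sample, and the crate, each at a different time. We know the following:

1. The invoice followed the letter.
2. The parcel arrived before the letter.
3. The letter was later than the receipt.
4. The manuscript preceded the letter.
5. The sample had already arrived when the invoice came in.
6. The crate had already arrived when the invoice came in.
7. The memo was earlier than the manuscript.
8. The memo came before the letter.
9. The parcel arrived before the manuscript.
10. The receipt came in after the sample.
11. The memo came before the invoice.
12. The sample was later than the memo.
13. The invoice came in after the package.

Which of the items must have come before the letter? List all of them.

the manuscript, the memo, the parcel, the receipt, the sample

Directly stated before the letter: the manuscript, the memo, the parcel, and the receipt.
The sample reaches the letter via the sample → the receipt → the letter.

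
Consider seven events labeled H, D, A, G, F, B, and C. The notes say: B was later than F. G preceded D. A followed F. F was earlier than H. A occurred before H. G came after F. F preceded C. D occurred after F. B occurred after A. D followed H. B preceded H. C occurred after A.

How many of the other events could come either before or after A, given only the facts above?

Forced before A: F; forced after A: B, C, D, and H.
That leaves G with no forced order relative to A — 1.

1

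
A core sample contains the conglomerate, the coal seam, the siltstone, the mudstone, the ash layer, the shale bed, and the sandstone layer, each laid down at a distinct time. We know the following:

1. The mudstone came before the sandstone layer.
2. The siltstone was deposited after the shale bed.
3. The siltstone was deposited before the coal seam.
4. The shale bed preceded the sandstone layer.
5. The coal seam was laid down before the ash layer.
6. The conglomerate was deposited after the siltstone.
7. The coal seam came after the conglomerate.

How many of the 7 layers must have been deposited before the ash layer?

Directly stated before the ash layer: the coal seam.
The conglomerate reaches the ash layer via the conglomerate → the coal seam → the ash layer.
The shale bed reaches the ash layer via the shale bed → the siltstone → the coal seam → the ash layer.
The siltstone reaches the ash layer via the siltstone → the coal seam → the ash layer.
No chain forces the sandstone layer (or any of the others) ahead of the ash layer.
That's the coal seam, the conglomerate, the shale bed, and the siltstone — 4 in all.

4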